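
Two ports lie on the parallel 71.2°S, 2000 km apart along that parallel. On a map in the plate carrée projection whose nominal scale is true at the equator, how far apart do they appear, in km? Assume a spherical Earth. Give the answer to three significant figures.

6210 km

In the plate carrée (x = Rλ, y = Rφ), meridians are true-scale (h = 1) and parallels are stretched by k = sec φ.
Along the parallel, k = sec 71.2° = 1/0.3223 = 3.103.
Map distance = 2000 × 3.103 ≈ 6210 km.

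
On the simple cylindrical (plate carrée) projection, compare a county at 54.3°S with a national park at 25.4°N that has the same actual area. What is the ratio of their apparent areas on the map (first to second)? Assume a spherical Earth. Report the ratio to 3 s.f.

In the plate carrée (x = Rλ, y = Rφ), meridians are true-scale (h = 1) and parallels are stretched by k = sec φ.
Areal scale at 54.3°: h·k = 1.000 × 1.714 = 1.714.
Areal scale at 25.4°: h·k = 1.000 × 1.107 = 1.107.
Ratio = 1.714/1.107 ≈ 1.55.

1.55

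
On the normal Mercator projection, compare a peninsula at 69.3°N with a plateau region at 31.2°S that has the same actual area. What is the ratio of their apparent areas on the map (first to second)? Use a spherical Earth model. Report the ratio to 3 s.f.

5.86

Mercator is conformal with k = sec φ, so areal scale = k² = sec²φ.
At 69.3°: sec²(69.3°) = 1/0.3535² = 8.004.
At 31.2°: sec²(31.2°) = 1/0.8554² = 1.367.
Ratio = 8.004/1.367 = cos²(31.2°)/cos²(69.3°) ≈ 5.86.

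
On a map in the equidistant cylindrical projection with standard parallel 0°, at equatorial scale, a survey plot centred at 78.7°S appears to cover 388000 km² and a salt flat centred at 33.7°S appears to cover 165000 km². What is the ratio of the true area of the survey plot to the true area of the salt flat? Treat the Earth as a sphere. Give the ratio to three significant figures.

On the plate carrée, areal scale = h·k = 1 × sec φ, so true area = apparent × cos φ.
True area of survey plot: 388000 × cos(78.7°) = 388000 × 0.1959 = 76030 km².
True area of salt flat: 165000 × cos(33.7°) = 165000 × 0.8320 = 137300 km².
Ratio = 76030 / 137300 ≈ 0.554.

0.554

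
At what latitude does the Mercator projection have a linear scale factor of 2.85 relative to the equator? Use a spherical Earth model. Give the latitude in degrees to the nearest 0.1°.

Mercator scale is k = sec φ = 1/cos φ.
1/cos φ = 2.85  ⇒  cos φ = 0.3509  ⇒  φ = arccos(0.3509) ≈ 69.5°.

69.5°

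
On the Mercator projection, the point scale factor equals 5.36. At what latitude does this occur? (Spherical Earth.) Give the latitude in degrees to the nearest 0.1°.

Mercator scale is k = sec φ = 1/cos φ.
1/cos φ = 5.36  ⇒  cos φ = 0.1866  ⇒  φ = arccos(0.1866) ≈ 79.2°.

79.2°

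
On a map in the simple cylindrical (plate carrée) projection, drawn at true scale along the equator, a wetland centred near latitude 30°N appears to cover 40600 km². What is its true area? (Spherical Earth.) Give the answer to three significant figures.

For the equirectangular projection with φ₀ = 0 (plate carrée), h = 1 along meridians and k = sec φ along parallels.
Areal scale = h·k = 1 × sec φ; at 30°, h = 1.000, k = 1.155, so h·k = 1.155.
True area = apparent / (areal scale) = 40600 / 1.155 ≈ 35200 km².

35200 km²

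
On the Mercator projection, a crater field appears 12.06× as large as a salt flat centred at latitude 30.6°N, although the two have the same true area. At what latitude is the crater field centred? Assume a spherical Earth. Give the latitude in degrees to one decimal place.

75.6°

Mercator areal scale is sec²φ, so apparent-area ratio = sec²φ₁ / sec²φ₂ = cos²φ₂ / cos²φ₁.
cos²φ₂ / cos²φ₁ = 12.06  ⇒  cos φ₁ = cos 30.6° / √12.06 = 0.8607/3.473 = 0.2479.
φ₁ = arccos(0.2479) ≈ 75.6°.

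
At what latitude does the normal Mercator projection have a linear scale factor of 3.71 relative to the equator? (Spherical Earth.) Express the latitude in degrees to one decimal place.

Mercator scale is k = sec φ = 1/cos φ.
1/cos φ = 3.71  ⇒  cos φ = 0.2695  ⇒  φ = arccos(0.2695) ≈ 74.4°.

74.4°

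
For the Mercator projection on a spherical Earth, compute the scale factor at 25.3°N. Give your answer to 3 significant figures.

For Mercator, h = k = sec φ (a conformal cylindrical projection has a single point scale, 1/cos φ).
k = 1/cos 25.3° = 1/0.9041 = 1.106.

1.11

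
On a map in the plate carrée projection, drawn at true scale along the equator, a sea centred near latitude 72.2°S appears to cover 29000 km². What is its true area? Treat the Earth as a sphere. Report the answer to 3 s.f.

For the equirectangular projection with φ₀ = 0 (plate carrée), h = 1 along meridians and k = sec φ along parallels.
Areal scale = h·k = 1 × sec φ; at 72.2°, h = 1.000, k = 3.271, so h·k = 3.271.
True area = apparent / (areal scale) = 29000 / 3.271 ≈ 8870 km².

8870 km²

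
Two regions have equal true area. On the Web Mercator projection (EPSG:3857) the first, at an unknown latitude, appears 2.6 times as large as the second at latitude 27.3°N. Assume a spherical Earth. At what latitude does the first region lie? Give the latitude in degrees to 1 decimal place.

56.6°

Mercator areal scale is sec²φ, so apparent-area ratio = sec²φ₁ / sec²φ₂ = cos²φ₂ / cos²φ₁.
cos²φ₂ / cos²φ₁ = 2.6  ⇒  cos φ₁ = cos 27.3° / √2.6 = 0.8886/1.612 = 0.5511.
φ₁ = arccos(0.5511) ≈ 56.6°.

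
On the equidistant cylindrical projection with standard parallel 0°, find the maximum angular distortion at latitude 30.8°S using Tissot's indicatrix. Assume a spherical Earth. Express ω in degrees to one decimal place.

8.7°

Plate carrée maps x = Rλ, y = Rφ. The meridian scale is h = 1 and the parallel scale is k = 1/cos φ = sec φ.
At 30.8°: h = 1.000, k = 1.164; principal scales a = 1.164, b = 1.000.
sin(ω/2) = (a − b)/(a + b) = 0.1642/2.164 = 0.07587, so ω = 2 arcsin(0.07587) ≈ 8.7°.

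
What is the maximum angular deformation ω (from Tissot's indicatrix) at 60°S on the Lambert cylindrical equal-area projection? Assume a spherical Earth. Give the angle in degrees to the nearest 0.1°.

The Lambert cylindrical equal-area projection is the cylindrical equal-area projection with its standard parallel at the equator (φ₀ = 0). A cylindrical equal-area projection with standard parallel φ₀ has meridian scale h = cos φ / cos φ₀ and parallel scale k = cos φ₀ / cos φ (so areas are preserved, h·k = 1).
At 60°: h = 0.5000, k = 2.000; principal scales a = 2.000, b = 0.5000.
sin(ω/2) = (a − b)/(a + b) = 1.500/2.500 = 0.6000, so ω = 2 arcsin(0.6000) ≈ 73.7°.

73.7°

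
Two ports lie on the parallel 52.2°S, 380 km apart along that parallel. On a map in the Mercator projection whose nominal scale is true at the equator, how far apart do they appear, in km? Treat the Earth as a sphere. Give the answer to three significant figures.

620 km

Mercator is conformal, so the point scale is isotropic: h = k = sec φ = 1/cos φ.
Along the parallel, k = sec 52.2° = 1/0.6129 = 1.632.
Map distance = 380 × 1.632 ≈ 620 km.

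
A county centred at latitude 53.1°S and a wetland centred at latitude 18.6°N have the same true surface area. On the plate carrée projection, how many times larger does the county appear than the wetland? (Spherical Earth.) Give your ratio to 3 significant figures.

For the equirectangular projection with φ₀ = 0 (plate carrée), h = 1 along meridians and k = sec φ along parallels.
Areal scale at 53.1°: h·k = 1.000 × 1.666 = 1.666.
Areal scale at 18.6°: h·k = 1.000 × 1.055 = 1.055.
Ratio = 1.666/1.055 ≈ 1.58.

1.58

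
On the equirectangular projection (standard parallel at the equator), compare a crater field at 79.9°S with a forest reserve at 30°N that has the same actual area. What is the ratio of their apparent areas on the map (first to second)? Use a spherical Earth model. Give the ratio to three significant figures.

4.94

Plate carrée maps x = Rλ, y = Rφ. The meridian scale is h = 1 and the parallel scale is k = 1/cos φ = sec φ.
Areal scale at 79.9°: h·k = 1.000 × 5.702 = 5.702.
Areal scale at 30°: h·k = 1.000 × 1.155 = 1.155.
Ratio = 5.702/1.155 ≈ 4.94.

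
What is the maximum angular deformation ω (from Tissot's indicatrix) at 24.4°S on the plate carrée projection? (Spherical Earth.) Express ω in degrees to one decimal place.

5.4°

In the plate carrée (x = Rλ, y = Rφ), meridians are true-scale (h = 1) and parallels are stretched by k = sec φ.
At 24.4°: h = 1.000, k = 1.098; principal scales a = 1.098, b = 1.000.
sin(ω/2) = (a − b)/(a + b) = 0.09808/2.098 = 0.04675, so ω = 2 arcsin(0.04675) ≈ 5.4°.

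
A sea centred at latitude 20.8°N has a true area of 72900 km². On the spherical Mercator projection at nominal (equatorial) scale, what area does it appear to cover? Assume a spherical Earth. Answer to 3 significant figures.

83400 km²

For Mercator, h = k = sec φ (a conformal cylindrical projection has a single point scale, 1/cos φ).
Areal scale = k² = sec²φ = 1/cos²(20.8°) = 1/0.9348² = 1.144.
Apparent area = 72900 × 1.144 ≈ 83400 km².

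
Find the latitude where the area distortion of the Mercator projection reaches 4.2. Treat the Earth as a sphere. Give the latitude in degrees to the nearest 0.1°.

Mercator areal scale is sec²φ.
sec²φ = 4.2  ⇒  cos²φ = 0.2381  ⇒  cos φ = 0.4880.
φ = arccos(0.4880) ≈ 60.8°.

60.8°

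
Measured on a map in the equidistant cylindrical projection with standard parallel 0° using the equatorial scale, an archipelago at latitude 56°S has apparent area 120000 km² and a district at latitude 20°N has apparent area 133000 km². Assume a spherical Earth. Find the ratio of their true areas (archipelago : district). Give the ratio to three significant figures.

On the plate carrée, areal scale = h·k = 1 × sec φ, so true area = apparent × cos φ.
True area of archipelago: 120000 × cos(56°) = 120000 × 0.5592 = 67100 km².
True area of district: 133000 × cos(20°) = 133000 × 0.9397 = 125000 km².
Ratio = 67100 / 125000 ≈ 0.537.

0.537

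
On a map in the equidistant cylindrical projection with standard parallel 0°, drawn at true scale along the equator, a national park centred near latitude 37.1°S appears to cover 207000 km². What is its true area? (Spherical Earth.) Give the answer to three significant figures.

In the plate carrée (x = Rλ, y = Rφ), meridians are true-scale (h = 1) and parallels are stretched by k = sec φ.
Areal scale = h·k = 1 × sec φ; at 37.1°, h = 1.000, k = 1.254, so h·k = 1.254.
True area = apparent / (areal scale) = 207000 / 1.254 ≈ 165000 km².

165000 km²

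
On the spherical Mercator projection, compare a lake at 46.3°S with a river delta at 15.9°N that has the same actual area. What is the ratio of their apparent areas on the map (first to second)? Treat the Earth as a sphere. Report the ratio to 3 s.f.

Mercator is conformal with k = sec φ, so areal scale = k² = sec²φ.
At 46.3°: sec²(46.3°) = 1/0.6909² = 2.095.
At 15.9°: sec²(15.9°) = 1/0.9617² = 1.081.
Ratio = 2.095/1.081 = cos²(15.9°)/cos²(46.3°) ≈ 1.94.

1.94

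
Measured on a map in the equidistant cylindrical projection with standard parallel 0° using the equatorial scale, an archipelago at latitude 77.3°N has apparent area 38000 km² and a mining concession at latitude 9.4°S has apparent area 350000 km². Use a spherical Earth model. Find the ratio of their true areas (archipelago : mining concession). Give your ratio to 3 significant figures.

0.0242

On the plate carrée, areal scale = h·k = 1 × sec φ, so true area = apparent × cos φ.
True area of archipelago: 38000 × cos(77.3°) = 38000 × 0.2198 = 8354 km².
True area of mining concession: 350000 × cos(9.4°) = 350000 × 0.9866 = 345300 km².
Ratio = 8354 / 345300 ≈ 0.0242.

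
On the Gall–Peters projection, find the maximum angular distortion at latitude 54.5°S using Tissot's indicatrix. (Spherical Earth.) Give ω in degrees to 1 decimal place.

Gall–Peters is a cylindrical equal-area projection with standard parallels at ±45°. A cylindrical equal-area projection with standard parallel φ₀ has meridian scale h = cos φ / cos φ₀ and parallel scale k = cos φ₀ / cos φ (so areas are preserved, h·k = 1).
At 54.5°: h = 0.8212, k = 1.218; principal scales a = 1.218, b = 0.8212.
sin(ω/2) = (a − b)/(a + b) = 0.3964/2.039 = 0.1944, so ω = 2 arcsin(0.1944) ≈ 22.4°.

22.4°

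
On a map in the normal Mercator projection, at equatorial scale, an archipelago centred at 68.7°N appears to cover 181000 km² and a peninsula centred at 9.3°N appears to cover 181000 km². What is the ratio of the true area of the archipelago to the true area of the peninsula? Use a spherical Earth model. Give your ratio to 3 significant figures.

0.135

Mercator's areal exaggeration is sec²φ; hence true area = (apparent area) · cos²φ.
True area of archipelago: 181000 × cos²(68.7°) = 181000 × 0.1320 = 23880 km².
True area of peninsula: 181000 × cos²(9.3°) = 181000 × 0.9739 = 176300 km².
Ratio = 23880 / 176300 ≈ 0.135.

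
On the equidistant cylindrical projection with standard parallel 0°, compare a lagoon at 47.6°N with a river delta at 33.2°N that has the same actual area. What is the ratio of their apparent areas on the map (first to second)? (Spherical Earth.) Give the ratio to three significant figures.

In the plate carrée (x = Rλ, y = Rφ), meridians are true-scale (h = 1) and parallels are stretched by k = sec φ.
Areal scale at 47.6°: h·k = 1.000 × 1.483 = 1.483.
Areal scale at 33.2°: h·k = 1.000 × 1.195 = 1.195.
Ratio = 1.483/1.195 ≈ 1.24.

1.24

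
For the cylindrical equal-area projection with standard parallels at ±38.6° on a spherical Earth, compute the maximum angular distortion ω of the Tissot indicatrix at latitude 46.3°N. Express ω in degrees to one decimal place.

14.1°

Cylindrical equal-area (φ₀ = 38.6°): h = cos φ / cos 38.6° along meridians, k = cos 38.6° / cos φ along parallels; h·k = 1.
At 46.3°: h = 0.8840, k = 1.131; principal scales a = 1.131, b = 0.8840.
sin(ω/2) = (a − b)/(a + b) = 0.2472/2.015 = 0.1227, so ω = 2 arcsin(0.1227) ≈ 14.1°.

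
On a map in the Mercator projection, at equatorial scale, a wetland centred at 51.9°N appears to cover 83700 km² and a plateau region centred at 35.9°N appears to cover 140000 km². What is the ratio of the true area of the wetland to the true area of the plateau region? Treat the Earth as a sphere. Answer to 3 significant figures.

Since Mercator area scale is 1/cos²φ, the true area equals the apparent area multiplied by cos²φ.
True area of wetland: 83700 × cos²(51.9°) = 83700 × 0.3807 = 31870 km².
True area of plateau region: 140000 × cos²(35.9°) = 140000 × 0.6562 = 91860 km².
Ratio = 31870 / 91860 ≈ 0.347.

0.347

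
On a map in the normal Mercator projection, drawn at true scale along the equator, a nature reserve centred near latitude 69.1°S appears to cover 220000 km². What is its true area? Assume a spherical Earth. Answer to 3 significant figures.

For Mercator, h = k = sec φ (a conformal cylindrical projection has a single point scale, 1/cos φ).
Areal scale = k² = sec²φ = 1/cos²(69.1°) = 1/0.3567² = 7.858.
True area = apparent / (areal scale) = 220000 / 7.858 ≈ 28000 km².

28000 km²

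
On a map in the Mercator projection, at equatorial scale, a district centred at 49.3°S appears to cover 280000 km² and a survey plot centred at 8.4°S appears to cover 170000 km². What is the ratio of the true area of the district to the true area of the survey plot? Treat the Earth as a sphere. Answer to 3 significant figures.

Mercator's areal exaggeration is sec²φ; hence true area = (apparent area) · cos²φ.
True area of district: 280000 × cos²(49.3°) = 280000 × 0.4252 = 119100 km².
True area of survey plot: 170000 × cos²(8.4°) = 170000 × 0.9787 = 166400 km².
Ratio = 119100 / 166400 ≈ 0.716.

0.716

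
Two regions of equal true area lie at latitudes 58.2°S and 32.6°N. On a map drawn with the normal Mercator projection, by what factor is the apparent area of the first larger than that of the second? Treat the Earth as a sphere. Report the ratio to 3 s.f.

2.56

Mercator areal scale is sec²φ.
At 58.2°: sec²(58.2°) = 1/0.5270² = 3.601.
At 32.6°: sec²(32.6°) = 1/0.8425² = 1.409.
Ratio = 3.601/1.409 = cos²(32.6°)/cos²(58.2°) ≈ 2.56.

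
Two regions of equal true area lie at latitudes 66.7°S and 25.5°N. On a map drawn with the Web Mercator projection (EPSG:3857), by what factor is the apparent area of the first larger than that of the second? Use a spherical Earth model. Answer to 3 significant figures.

5.21

On Mercator, area is exaggerated by sec²φ = 1/cos²φ.
At 66.7°: sec²(66.7°) = 1/0.3955² = 6.392.
At 25.5°: sec²(25.5°) = 1/0.9026² = 1.228.
Ratio = 6.392/1.228 = cos²(25.5°)/cos²(66.7°) ≈ 5.21.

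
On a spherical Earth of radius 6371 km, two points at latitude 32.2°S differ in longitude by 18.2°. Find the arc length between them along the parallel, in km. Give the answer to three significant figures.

Arc length along a parallel = R cos φ · Δλ (with Δλ in radians).
= 6371 × cos 32.2° × (18.2° × π/180) = 6371 × 0.8462 × 0.3176 ≈ 1710 km.

1710 km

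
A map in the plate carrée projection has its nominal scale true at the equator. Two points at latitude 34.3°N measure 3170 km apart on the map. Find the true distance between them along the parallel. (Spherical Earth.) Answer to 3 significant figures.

2620 km

In the plate carrée (x = Rλ, y = Rφ), meridians are true-scale (h = 1) and parallels are stretched by k = sec φ.
Along the parallel at 34.3°, map distances are exaggerated by k = sec 34.3° = 1.211.
True distance = 3170 / 1.211 = 3170 × cos 34.3° ≈ 2620 km.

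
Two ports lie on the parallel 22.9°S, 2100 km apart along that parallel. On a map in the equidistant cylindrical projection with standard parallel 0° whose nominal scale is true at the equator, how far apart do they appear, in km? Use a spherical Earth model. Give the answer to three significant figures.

Plate carrée maps x = Rλ, y = Rφ. The meridian scale is h = 1 and the parallel scale is k = 1/cos φ = sec φ.
Along the parallel, k = sec 22.9° = 1/0.9212 = 1.086.
Map distance = 2100 × 1.086 ≈ 2280 km.

2280 km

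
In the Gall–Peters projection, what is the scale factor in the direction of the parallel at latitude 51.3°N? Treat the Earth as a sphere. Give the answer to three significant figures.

1.13

Gall–Peters is a cylindrical equal-area projection with standard parallels at ±45°. For cylindrical equal-area with standard parallel φ₀, h = cos φ / cos φ₀ and k = cos φ₀ / cos φ, so h·k = 1.
k = cos 45° / cos 51.3° = 0.7071/0.6252 = 1.131.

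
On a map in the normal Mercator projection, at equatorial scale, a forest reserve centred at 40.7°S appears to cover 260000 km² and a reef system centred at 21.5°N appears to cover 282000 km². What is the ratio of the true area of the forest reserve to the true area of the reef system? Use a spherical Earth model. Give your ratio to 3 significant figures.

Since Mercator area scale is 1/cos²φ, the true area equals the apparent area multiplied by cos²φ.
True area of forest reserve: 260000 × cos²(40.7°) = 260000 × 0.5748 = 149400 km².
True area of reef system: 282000 × cos²(21.5°) = 282000 × 0.8657 = 244100 km².
Ratio = 149400 / 244100 ≈ 0.612.

0.612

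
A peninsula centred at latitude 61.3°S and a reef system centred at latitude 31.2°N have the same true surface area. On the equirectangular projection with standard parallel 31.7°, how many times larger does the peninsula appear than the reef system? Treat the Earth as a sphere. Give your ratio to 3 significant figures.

The equidistant cylindrical projection with φ₀ = 31.7° has h = 1 (meridians true) and k = cos φ₀ / cos φ along parallels.
Areal scale at 61.3°: h·k = 1.000 × 1.772 = 1.772.
Areal scale at 31.2°: h·k = 1.000 × 0.9947 = 0.9947.
Ratio = 1.772/0.9947 ≈ 1.78.

1.78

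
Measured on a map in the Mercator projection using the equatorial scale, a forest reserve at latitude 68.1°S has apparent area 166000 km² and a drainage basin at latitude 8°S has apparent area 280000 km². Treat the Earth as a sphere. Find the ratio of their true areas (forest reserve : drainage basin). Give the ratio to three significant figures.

0.0841

Mercator's areal exaggeration is sec²φ; hence true area = (apparent area) · cos²φ.
True area of forest reserve: 166000 × cos²(68.1°) = 166000 × 0.1391 = 23090 km².
True area of drainage basin: 280000 × cos²(8°) = 280000 × 0.9806 = 274600 km².
Ratio = 23090 / 274600 ≈ 0.0841.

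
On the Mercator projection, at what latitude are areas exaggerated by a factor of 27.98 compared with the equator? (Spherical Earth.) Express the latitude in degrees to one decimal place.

79.1°

Mercator areal scale is sec²φ.
sec²φ = 27.98  ⇒  cos²φ = 0.03574  ⇒  cos φ = 0.1890.
φ = arccos(0.1890) ≈ 79.1°.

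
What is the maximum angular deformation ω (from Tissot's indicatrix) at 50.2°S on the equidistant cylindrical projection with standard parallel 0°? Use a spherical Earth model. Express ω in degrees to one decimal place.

Plate carrée maps x = Rλ, y = Rφ. The meridian scale is h = 1 and the parallel scale is k = 1/cos φ = sec φ.
At 50.2°: h = 1.000, k = 1.562; principal scales a = 1.562, b = 1.000.
sin(ω/2) = (a − b)/(a + b) = 0.5622/2.562 = 0.2194, so ω = 2 arcsin(0.2194) ≈ 25.4°.

25.4°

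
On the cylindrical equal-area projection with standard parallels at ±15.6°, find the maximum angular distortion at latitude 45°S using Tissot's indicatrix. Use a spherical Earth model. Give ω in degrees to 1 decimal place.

34.9°

Cylindrical equal-area (φ₀ = 15.6°): h = cos φ / cos 15.6° along meridians, k = cos 15.6° / cos φ along parallels; h·k = 1.
At 45°: h = 0.7342, k = 1.362; principal scales a = 1.362, b = 0.7342.
sin(ω/2) = (a − b)/(a + b) = 0.6280/2.096 = 0.2996, so ω = 2 arcsin(0.2996) ≈ 34.9°.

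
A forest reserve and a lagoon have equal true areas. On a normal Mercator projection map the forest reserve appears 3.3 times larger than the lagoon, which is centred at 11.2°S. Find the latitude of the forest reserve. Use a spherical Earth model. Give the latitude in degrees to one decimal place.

57.3°

For equal true areas on Mercator, apparent areas scale as sec²φ, so the ratio is cos²φ₂ / cos²φ₁.
cos²φ₂ / cos²φ₁ = 3.3  ⇒  cos φ₁ = cos 11.2° / √3.3 = 0.9810/1.817 = 0.5400.
φ₁ = arccos(0.5400) ≈ 57.3°.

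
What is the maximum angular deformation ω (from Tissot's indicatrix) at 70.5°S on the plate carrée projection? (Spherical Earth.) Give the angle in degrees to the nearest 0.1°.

59.9°

Plate carrée maps x = Rλ, y = Rφ. The meridian scale is h = 1 and the parallel scale is k = 1/cos φ = sec φ.
At 70.5°: h = 1.000, k = 2.996; principal scales a = 2.996, b = 1.000.
sin(ω/2) = (a − b)/(a + b) = 1.996/3.996 = 0.4995, so ω = 2 arcsin(0.4995) ≈ 59.9°.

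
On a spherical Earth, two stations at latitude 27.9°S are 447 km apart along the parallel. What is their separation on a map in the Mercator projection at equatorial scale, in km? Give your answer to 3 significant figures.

506 km

For Mercator, h = k = sec φ (a conformal cylindrical projection has a single point scale, 1/cos φ).
Along the parallel, k = sec 27.9° = 1/0.8838 = 1.132.
Map distance = 447 × 1.132 ≈ 506 km.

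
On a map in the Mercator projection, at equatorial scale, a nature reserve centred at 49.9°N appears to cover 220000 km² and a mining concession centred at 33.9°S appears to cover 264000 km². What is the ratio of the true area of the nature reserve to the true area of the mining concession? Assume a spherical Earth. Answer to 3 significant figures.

0.502

On Mercator the areal scale is sec²φ, so true area = apparent × cos²φ.
True area of nature reserve: 220000 × cos²(49.9°) = 220000 × 0.4149 = 91280 km².
True area of mining concession: 264000 × cos²(33.9°) = 264000 × 0.6889 = 181900 km².
Ratio = 91280 / 181900 ≈ 0.502.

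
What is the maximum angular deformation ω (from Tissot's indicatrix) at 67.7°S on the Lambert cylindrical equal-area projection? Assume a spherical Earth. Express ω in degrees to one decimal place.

96.9°

The Lambert cylindrical equal-area projection is the cylindrical equal-area projection with its standard parallel at the equator (φ₀ = 0). For cylindrical equal-area with standard parallel φ₀, h = cos φ / cos φ₀ and k = cos φ₀ / cos φ, so h·k = 1.
At 67.7°: h = 0.3795, k = 2.635; principal scales a = 2.635, b = 0.3795.
sin(ω/2) = (a − b)/(a + b) = 2.256/3.015 = 0.7483, so ω = 2 arcsin(0.7483) ≈ 96.9°.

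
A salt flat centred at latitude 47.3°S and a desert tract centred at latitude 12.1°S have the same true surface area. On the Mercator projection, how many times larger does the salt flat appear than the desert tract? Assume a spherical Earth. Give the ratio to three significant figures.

2.08

Mercator is conformal with k = sec φ, so areal scale = k² = sec²φ.
At 47.3°: sec²(47.3°) = 1/0.6782² = 2.174.
At 12.1°: sec²(12.1°) = 1/0.9778² = 1.046.
Ratio = 2.174/1.046 = cos²(12.1°)/cos²(47.3°) ≈ 2.08.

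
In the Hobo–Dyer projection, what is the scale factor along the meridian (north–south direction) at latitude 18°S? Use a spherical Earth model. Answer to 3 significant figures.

1.20

The Hobo–Dyer projection is cylindrical equal-area with φ₀ = 37.5°. For cylindrical equal-area with standard parallel φ₀, h = cos φ / cos φ₀ and k = cos φ₀ / cos φ, so h·k = 1.
h = cos 18° / cos 37.5° = 0.9511/0.7934 = 1.199.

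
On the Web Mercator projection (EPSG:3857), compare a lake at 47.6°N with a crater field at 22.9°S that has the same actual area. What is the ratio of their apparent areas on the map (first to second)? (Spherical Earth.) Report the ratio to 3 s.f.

1.87

Mercator areal scale is sec²φ.
At 47.6°: sec²(47.6°) = 1/0.6743² = 2.199.
At 22.9°: sec²(22.9°) = 1/0.9212² = 1.178.
Ratio = 2.199/1.178 = cos²(22.9°)/cos²(47.6°) ≈ 1.87.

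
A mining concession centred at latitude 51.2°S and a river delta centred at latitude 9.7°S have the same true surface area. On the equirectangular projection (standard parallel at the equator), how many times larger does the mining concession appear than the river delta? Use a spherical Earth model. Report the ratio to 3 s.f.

Plate carrée maps x = Rλ, y = Rφ. The meridian scale is h = 1 and the parallel scale is k = 1/cos φ = sec φ.
Areal scale at 51.2°: h·k = 1.000 × 1.596 = 1.596.
Areal scale at 9.7°: h·k = 1.000 × 1.015 = 1.015.
Ratio = 1.596/1.015 ≈ 1.57.

1.57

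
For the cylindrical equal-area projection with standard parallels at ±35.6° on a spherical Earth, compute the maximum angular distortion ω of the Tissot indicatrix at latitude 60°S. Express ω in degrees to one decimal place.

Cylindrical equal-area (φ₀ = 35.6°): h = cos φ / cos 35.6° along meridians, k = cos 35.6° / cos φ along parallels; h·k = 1.
At 60°: h = 0.6149, k = 1.626; principal scales a = 1.626, b = 0.6149.
sin(ω/2) = (a − b)/(a + b) = 1.011/2.241 = 0.4512, so ω = 2 arcsin(0.4512) ≈ 53.6°.

53.6°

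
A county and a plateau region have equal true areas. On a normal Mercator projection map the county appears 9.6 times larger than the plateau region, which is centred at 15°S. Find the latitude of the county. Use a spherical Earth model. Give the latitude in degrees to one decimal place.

71.8°

Mercator areal scale is sec²φ, so apparent-area ratio = sec²φ₁ / sec²φ₂ = cos²φ₂ / cos²φ₁.
cos²φ₂ / cos²φ₁ = 9.6  ⇒  cos φ₁ = cos 15° / √9.6 = 0.9659/3.098 = 0.3118.
φ₁ = arccos(0.3118) ≈ 71.8°.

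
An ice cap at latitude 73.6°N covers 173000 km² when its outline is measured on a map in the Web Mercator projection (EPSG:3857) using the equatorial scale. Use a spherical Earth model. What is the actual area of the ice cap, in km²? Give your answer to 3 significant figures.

13800 km²

The Mercator projection is conformal; its linear scale factor is the same in every direction and equals sec φ = 1/cos φ.
Areal scale = k² = sec²φ = 1/cos²(73.6°) = 1/0.2823² = 12.54.
True area = apparent / (areal scale) = 173000 / 12.54 ≈ 13800 km².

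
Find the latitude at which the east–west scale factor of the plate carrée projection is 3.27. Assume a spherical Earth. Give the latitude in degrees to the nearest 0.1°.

72.2°

Plate carrée: h = 1, k = sec φ along parallels.
sec φ = 3.27  ⇒  cos φ = 0.3058  ⇒  φ ≈ 72.2°.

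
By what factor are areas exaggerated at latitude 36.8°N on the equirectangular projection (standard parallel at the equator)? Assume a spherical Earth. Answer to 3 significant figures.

In the plate carrée (x = Rλ, y = Rφ), meridians are true-scale (h = 1) and parallels are stretched by k = sec φ.
Areal scale = h·k = 1 × sec φ; at 36.8°, h = 1.000, k = 1.249, so h·k = 1.249.

1.25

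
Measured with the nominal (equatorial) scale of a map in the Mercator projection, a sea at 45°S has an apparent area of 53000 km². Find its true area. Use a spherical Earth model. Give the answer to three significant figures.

The Mercator projection is conformal; its linear scale factor is the same in every direction and equals sec φ = 1/cos φ.
Areal scale = k² = sec²φ = 1/cos²(45°) = 1/0.7071² = 2.000.
True area = apparent / (areal scale) = 53000 / 2.000 ≈ 26500 km².

26500 km²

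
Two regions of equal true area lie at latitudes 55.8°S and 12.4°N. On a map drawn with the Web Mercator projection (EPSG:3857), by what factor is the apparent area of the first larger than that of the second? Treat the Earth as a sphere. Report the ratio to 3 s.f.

3.02

Mercator areal scale is sec²φ.
At 55.8°: sec²(55.8°) = 1/0.5621² = 3.165.
At 12.4°: sec²(12.4°) = 1/0.9767² = 1.048.
Ratio = 3.165/1.048 = cos²(12.4°)/cos²(55.8°) ≈ 3.02.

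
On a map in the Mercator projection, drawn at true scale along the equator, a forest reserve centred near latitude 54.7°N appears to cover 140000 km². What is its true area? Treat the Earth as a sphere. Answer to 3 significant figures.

The Mercator projection is conformal; its linear scale factor is the same in every direction and equals sec φ = 1/cos φ.
Areal scale = k² = sec²φ = 1/cos²(54.7°) = 1/0.5779² = 2.995.
True area = apparent / (areal scale) = 140000 / 2.995 ≈ 46700 km².

46700 km²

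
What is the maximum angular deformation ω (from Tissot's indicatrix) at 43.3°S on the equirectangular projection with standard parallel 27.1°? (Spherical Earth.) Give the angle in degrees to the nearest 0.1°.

11.5°

The equidistant cylindrical projection with φ₀ = 27.1° has h = 1 (meridians true) and k = cos φ₀ / cos φ along parallels.
At 43.3°: h = 1.000, k = 1.223; principal scales a = 1.223, b = 1.000.
sin(ω/2) = (a − b)/(a + b) = 0.2232/2.223 = 0.1004, so ω = 2 arcsin(0.1004) ≈ 11.5°.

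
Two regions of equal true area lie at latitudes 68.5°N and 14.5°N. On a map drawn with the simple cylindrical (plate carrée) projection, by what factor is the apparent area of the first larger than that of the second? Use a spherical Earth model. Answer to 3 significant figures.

Plate carrée maps x = Rλ, y = Rφ. The meridian scale is h = 1 and the parallel scale is k = 1/cos φ = sec φ.
Areal scale at 68.5°: h·k = 1.000 × 2.729 = 2.729.
Areal scale at 14.5°: h·k = 1.000 × 1.033 = 1.033.
Ratio = 2.729/1.033 ≈ 2.64.

2.64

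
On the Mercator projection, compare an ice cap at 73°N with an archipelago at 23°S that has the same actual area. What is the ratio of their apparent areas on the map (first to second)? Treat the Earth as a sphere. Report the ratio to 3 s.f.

Mercator areal scale is sec²φ.
At 73°: sec²(73°) = 1/0.2924² = 11.70.
At 23°: sec²(23°) = 1/0.9205² = 1.180.
Ratio = 11.70/1.180 = cos²(23°)/cos²(73°) ≈ 9.91.

9.91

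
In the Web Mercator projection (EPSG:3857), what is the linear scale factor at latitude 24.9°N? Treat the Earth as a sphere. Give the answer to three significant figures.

1.10

For Mercator, h = k = sec φ (a conformal cylindrical projection has a single point scale, 1/cos φ).
k = 1/cos 24.9° = 1/0.9070 = 1.102.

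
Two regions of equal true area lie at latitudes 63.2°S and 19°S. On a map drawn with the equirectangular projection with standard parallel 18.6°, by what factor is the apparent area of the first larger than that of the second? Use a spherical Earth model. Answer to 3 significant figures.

2.10

With standard parallel φ₀ = 18.6°, the equirectangular projection gives x = Rλ cos φ₀, y = Rφ, so h = 1 and k = cos 18.6° / cos φ.
Areal scale at 63.2°: h·k = 1.000 × 2.102 = 2.102.
Areal scale at 19°: h·k = 1.000 × 1.002 = 1.002.
Ratio = 2.102/1.002 ≈ 2.10.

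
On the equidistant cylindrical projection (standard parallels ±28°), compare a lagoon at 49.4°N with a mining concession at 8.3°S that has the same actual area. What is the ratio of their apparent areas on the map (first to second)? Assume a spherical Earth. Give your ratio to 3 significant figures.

1.52

In the equirectangular projection with standard parallel φ₀ = 28° (x = Rλ cos φ₀, y = Rφ), meridians are true-scale (h = 1) and the parallel scale is k = cos φ₀ / cos φ.
Areal scale at 49.4°: h·k = 1.000 × 1.357 = 1.357.
Areal scale at 8.3°: h·k = 1.000 × 0.8923 = 0.8923.
Ratio = 1.357/0.8923 ≈ 1.52.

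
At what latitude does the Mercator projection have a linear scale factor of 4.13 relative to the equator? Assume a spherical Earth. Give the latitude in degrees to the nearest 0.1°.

76.0°

Mercator scale is k = sec φ = 1/cos φ.
1/cos φ = 4.13  ⇒  cos φ = 0.2421  ⇒  φ = arccos(0.2421) ≈ 76.0°.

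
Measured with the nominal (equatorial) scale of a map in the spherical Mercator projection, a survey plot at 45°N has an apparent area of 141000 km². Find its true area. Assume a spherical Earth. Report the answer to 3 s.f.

For Mercator, h = k = sec φ (a conformal cylindrical projection has a single point scale, 1/cos φ).
Areal scale = k² = sec²φ = 1/cos²(45°) = 1/0.7071² = 2.000.
True area = apparent / (areal scale) = 141000 / 2.000 ≈ 70500 km².

70500 km²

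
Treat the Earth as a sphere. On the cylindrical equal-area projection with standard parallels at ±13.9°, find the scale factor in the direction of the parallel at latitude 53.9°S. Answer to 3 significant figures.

1.65

A cylindrical equal-area projection with standard parallel φ₀ has meridian scale h = cos φ / cos φ₀ and parallel scale k = cos φ₀ / cos φ (so areas are preserved, h·k = 1).
k = cos 13.9° / cos 53.9° = 0.9707/0.5892 = 1.648.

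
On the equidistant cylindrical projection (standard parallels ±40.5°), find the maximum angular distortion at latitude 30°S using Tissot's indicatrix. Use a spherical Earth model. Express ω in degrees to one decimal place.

7.4°

The equidistant cylindrical projection with φ₀ = 40.5° has h = 1 (meridians true) and k = cos φ₀ / cos φ along parallels.
At 30°: h = 1.000, k = 0.8780; principal scales a = 1.000, b = 0.8780.
sin(ω/2) = (a − b)/(a + b) = 0.1220/1.878 = 0.06494, so ω = 2 arcsin(0.06494) ≈ 7.4°.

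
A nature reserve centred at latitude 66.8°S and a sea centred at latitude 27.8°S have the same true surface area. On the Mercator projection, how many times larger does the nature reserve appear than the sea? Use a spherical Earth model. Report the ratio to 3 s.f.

5.04

Mercator is conformal with k = sec φ, so areal scale = k² = sec²φ.
At 66.8°: sec²(66.8°) = 1/0.3939² = 6.444.
At 27.8°: sec²(27.8°) = 1/0.8846² = 1.278.
Ratio = 6.444/1.278 = cos²(27.8°)/cos²(66.8°) ≈ 5.04.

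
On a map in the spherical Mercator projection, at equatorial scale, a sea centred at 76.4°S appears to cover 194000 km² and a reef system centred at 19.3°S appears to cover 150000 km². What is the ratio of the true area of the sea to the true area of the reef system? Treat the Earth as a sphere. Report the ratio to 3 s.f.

0.0803

On Mercator the areal scale is sec²φ, so true area = apparent × cos²φ.
True area of sea: 194000 × cos²(76.4°) = 194000 × 0.05529 = 10730 km².
True area of reef system: 150000 × cos²(19.3°) = 150000 × 0.8908 = 133600 km².
Ratio = 10730 / 133600 ≈ 0.0803.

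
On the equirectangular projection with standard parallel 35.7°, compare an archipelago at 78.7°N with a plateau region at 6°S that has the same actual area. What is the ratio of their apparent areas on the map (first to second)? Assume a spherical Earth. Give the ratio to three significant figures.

5.08

In the equirectangular projection with standard parallel φ₀ = 35.7° (x = Rλ cos φ₀, y = Rφ), meridians are true-scale (h = 1) and the parallel scale is k = cos φ₀ / cos φ.
Areal scale at 78.7°: h·k = 1.000 × 4.144 = 4.144.
Areal scale at 6°: h·k = 1.000 × 0.8166 = 0.8166.
Ratio = 4.144/0.8166 ≈ 5.08.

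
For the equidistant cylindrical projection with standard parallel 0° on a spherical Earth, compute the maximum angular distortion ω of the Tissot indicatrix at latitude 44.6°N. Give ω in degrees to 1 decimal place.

19.4°

In the plate carrée (x = Rλ, y = Rφ), meridians are true-scale (h = 1) and parallels are stretched by k = sec φ.
At 44.6°: h = 1.000, k = 1.404; principal scales a = 1.404, b = 1.000.
sin(ω/2) = (a − b)/(a + b) = 0.4044/2.404 = 0.1682, so ω = 2 arcsin(0.1682) ≈ 19.4°.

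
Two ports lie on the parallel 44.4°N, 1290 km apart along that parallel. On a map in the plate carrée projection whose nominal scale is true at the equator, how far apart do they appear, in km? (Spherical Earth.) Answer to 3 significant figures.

1810 km

Plate carrée maps x = Rλ, y = Rφ. The meridian scale is h = 1 and the parallel scale is k = 1/cos φ = sec φ.
Along the parallel, k = sec 44.4° = 1/0.7145 = 1.400.
Map distance = 1290 × 1.400 ≈ 1810 km.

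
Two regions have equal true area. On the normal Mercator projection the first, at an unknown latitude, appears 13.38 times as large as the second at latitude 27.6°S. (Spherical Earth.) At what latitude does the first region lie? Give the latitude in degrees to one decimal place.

On Mercator, (apparent₁)/(apparent₂) = sec²φ₁ / sec²φ₂ when true areas are equal.
cos²φ₂ / cos²φ₁ = 13.38  ⇒  cos φ₁ = cos 27.6° / √13.38 = 0.8862/3.658 = 0.2423.
φ₁ = arccos(0.2423) ≈ 76.0°.

76.0°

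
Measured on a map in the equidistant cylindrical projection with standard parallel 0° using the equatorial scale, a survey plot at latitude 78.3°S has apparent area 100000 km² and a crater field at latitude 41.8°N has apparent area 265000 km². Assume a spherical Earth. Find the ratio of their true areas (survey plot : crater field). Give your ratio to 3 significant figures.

0.103

On the plate carrée, areal scale = h·k = 1 × sec φ, so true area = apparent × cos φ.
True area of survey plot: 100000 × cos(78.3°) = 100000 × 0.2028 = 20280 km².
True area of crater field: 265000 × cos(41.8°) = 265000 × 0.7455 = 197600 km².
Ratio = 20280 / 197600 ≈ 0.103.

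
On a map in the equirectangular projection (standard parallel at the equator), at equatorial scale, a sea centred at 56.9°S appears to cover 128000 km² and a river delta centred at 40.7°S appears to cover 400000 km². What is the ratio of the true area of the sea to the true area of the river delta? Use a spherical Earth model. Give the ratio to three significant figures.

0.231

Plate carrée has h = 1 and k = sec φ, giving areal scale sec φ; true area = (apparent area) · cos φ.
True area of sea: 128000 × cos(56.9°) = 128000 × 0.5461 = 69900 km².
True area of river delta: 400000 × cos(40.7°) = 400000 × 0.7581 = 303300 km².
Ratio = 69900 / 303300 ≈ 0.231.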